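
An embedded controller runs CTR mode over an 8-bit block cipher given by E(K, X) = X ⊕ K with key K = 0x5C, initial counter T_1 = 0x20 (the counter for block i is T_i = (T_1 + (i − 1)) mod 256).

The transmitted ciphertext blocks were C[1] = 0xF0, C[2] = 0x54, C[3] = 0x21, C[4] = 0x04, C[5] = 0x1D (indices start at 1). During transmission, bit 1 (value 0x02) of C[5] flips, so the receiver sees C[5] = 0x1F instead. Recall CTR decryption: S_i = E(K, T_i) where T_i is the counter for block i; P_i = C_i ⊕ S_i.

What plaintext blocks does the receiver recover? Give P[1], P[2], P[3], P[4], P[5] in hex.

P[1] = 0x8C, P[2] = 0x29, P[3] = 0x5F, P[4] = 0x7B, P[5] = 0x67

Only C[5] changed, to 0x1F. In CTR, a change in C_i flips the same bit in P_i only; the keystream is unaffected. Decrypting the received ciphertext:
P[1]: T = 0x20, S = E(K, T) = 0x7C; 0xF0 ⊕ 0x7C = 0x8C.
P[2]: T = 0x21, S = E(K, T) = 0x7D; 0x54 ⊕ 0x7D = 0x29.
P[3]: T = 0x22, S = E(K, T) = 0x7E; 0x21 ⊕ 0x7E = 0x5F.
P[4]: T = 0x23, S = E(K, T) = 0x7F; 0x04 ⊕ 0x7F = 0x7B.
P[5]: T = 0x24, S = E(K, T) = 0x78; 0x1F ⊕ 0x78 = 0x67.
Blocks that differ from the original plaintext: P[5].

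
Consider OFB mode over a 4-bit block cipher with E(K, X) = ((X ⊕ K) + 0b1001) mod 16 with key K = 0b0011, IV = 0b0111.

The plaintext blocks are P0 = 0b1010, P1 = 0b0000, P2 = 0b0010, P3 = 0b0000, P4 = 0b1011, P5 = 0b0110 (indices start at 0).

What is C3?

C3 = 0b0111

OFB encryption: S_i = E(K, S_{i−1}) with S_{−1} = IV; C_i = P_i ⊕ S_i.
C0: S = E(K, 0b0111) = 0b1101; 0b1010 ⊕ 0b1101 = 0b0111.
C1: S = E(K, 0b1101) = 0b0111; 0b0000 ⊕ 0b0111 = 0b0111.
C2: S = E(K, 0b0111) = 0b1101; 0b0010 ⊕ 0b1101 = 0b1111.
C3: S = E(K, 0b1101) = 0b0111; 0b0000 ⊕ 0b0111 = 0b0111.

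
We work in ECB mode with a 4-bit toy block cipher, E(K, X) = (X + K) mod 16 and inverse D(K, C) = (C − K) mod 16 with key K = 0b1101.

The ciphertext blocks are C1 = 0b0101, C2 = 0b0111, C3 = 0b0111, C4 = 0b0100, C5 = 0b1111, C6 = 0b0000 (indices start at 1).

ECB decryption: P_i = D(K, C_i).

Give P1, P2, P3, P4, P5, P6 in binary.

P1: D(K, 0b0101) = 0b1000.
P2: D(K, 0b0111) = 0b1010.
P3: D(K, 0b0111) = 0b1010.
P4: D(K, 0b0100) = 0b0111.
P5: D(K, 0b1111) = 0b0010.
P6: D(K, 0b0000) = 0b0011.

P1 = 0b1000, P2 = 0b1010, P3 = 0b1010, P4 = 0b0111, P5 = 0b0010, P6 = 0b0011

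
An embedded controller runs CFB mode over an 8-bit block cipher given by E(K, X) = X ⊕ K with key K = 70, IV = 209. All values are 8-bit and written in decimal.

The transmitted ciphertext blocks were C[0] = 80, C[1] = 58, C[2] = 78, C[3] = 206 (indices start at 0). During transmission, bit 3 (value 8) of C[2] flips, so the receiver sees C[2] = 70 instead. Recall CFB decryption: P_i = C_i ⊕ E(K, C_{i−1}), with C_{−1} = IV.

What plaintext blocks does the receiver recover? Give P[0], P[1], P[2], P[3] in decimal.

P[0] = 199, P[1] = 44, P[2] = 58, P[3] = 206

Only C[2] changed, to 70. In CFB, a change in C_i flips the same bit in P_i and garbles P_{i+1}. Decrypting the received ciphertext:
P[0]: E(K, 209) = 151; 80 ⊕ 151 = 199.
P[1]: E(K, 80) = 22; 58 ⊕ 22 = 44.
P[2]: E(K, 58) = 124; 70 ⊕ 124 = 58.
P[3]: E(K, 70) = 0; 206 ⊕ 0 = 206.
Blocks that differ from the original plaintext: P[2], P[3].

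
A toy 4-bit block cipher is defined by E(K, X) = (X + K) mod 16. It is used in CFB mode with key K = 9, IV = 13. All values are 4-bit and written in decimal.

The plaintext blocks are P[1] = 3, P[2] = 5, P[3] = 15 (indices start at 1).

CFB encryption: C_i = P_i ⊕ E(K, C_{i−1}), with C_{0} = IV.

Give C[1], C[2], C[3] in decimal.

C[1] = 5, C[2] = 11, C[3] = 11

C[1]: E(K, 13) = 6; 3 ⊕ 6 = 5.
C[2]: E(K, 5) = 14; 5 ⊕ 14 = 11.
C[3]: E(K, 11) = 4; 15 ⊕ 4 = 11.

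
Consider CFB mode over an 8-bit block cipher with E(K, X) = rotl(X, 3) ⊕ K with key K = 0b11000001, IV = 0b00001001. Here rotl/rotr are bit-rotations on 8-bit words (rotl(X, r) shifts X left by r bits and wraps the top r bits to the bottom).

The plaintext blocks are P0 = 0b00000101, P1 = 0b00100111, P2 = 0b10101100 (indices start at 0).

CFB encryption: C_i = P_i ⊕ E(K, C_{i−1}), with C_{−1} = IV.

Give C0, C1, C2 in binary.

C0: E(K, 0b00001001) = 0b10001001; 0b00000101 ⊕ 0b10001001 = 0b10001100.
C1: E(K, 0b10001100) = 0b10100101; 0b00100111 ⊕ 0b10100101 = 0b10000010.
C2: E(K, 0b10000010) = 0b11010101; 0b10101100 ⊕ 0b11010101 = 0b01111001.

C0 = 0b10001100, C1 = 0b10000010, C2 = 0b01111001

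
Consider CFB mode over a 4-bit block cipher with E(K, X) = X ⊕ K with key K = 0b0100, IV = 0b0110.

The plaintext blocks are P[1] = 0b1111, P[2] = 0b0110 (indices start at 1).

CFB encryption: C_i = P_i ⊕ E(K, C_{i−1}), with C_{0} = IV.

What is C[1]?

C[1]: E(K, 0b0110) = 0b0010; 0b1111 ⊕ 0b0010 = 0b1101.

C[1] = 0b1101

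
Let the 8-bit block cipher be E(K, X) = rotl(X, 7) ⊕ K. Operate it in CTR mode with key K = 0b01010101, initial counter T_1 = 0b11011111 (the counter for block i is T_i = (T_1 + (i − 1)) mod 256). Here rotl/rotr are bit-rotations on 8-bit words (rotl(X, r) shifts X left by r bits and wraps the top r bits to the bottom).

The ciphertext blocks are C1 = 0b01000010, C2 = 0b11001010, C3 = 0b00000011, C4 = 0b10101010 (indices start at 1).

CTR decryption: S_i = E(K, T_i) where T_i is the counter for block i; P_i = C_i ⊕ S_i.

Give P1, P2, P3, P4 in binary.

P1 = 0b11111000, P2 = 0b11101111, P3 = 0b10100110, P4 = 0b10001110

P1: T = 0b11011111, S = E(K, T) = 0b10111010; 0b01000010 ⊕ 0b10111010 = 0b11111000.
P2: T = 0b11100000, S = E(K, T) = 0b00100101; 0b11001010 ⊕ 0b00100101 = 0b11101111.
P3: T = 0b11100001, S = E(K, T) = 0b10100101; 0b00000011 ⊕ 0b10100101 = 0b10100110.
P4: T = 0b11100010, S = E(K, T) = 0b00100100; 0b10101010 ⊕ 0b00100100 = 0b10001110.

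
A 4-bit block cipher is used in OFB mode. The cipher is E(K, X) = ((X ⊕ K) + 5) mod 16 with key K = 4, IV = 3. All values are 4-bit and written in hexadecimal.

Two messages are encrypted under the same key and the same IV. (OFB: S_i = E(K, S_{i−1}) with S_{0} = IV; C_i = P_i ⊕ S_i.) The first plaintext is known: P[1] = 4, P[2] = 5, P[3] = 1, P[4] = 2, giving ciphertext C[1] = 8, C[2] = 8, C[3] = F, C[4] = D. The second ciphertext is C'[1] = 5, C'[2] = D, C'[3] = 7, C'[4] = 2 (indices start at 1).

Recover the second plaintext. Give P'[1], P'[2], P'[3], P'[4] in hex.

P'[1] = 9, P'[2] = 0, P'[3] = 9, P'[4] = D

In OFB with a reused IV, both messages share the same keystream S_i, so C_i ⊕ C'_i = P_i ⊕ P'_i and thus P'_i = P_i ⊕ C_i ⊕ C'_i.
P'[1]: 4 ⊕ 8 ⊕ 5 = 9.
P'[2]: 5 ⊕ 8 ⊕ D = 0.
P'[3]: 1 ⊕ F ⊕ 7 = 9.
P'[4]: 2 ⊕ D ⊕ 2 = D.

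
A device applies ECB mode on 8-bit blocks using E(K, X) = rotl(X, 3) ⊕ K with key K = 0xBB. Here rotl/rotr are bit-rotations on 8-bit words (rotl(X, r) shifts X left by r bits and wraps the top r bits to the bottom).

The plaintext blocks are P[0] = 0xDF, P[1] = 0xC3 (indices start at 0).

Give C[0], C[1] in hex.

C[0] = 0x45, C[1] = 0xA5

ECB encryption: C_i = E(K, P_i).
C[0]: E(K, 0xDF) = 0x45.
C[1]: E(K, 0xC3) = 0xA5.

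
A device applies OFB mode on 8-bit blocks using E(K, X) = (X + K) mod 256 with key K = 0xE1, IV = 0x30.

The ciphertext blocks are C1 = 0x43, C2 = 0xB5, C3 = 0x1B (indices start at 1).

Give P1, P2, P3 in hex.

P1 = 0x52, P2 = 0x47, P3 = 0xC8

OFB decryption: S_i = E(K, S_{i−1}) with S_{0} = IV; P_i = C_i ⊕ S_i.
P1: S = E(K, 0x30) = 0x11; 0x43 ⊕ 0x11 = 0x52.
P2: S = E(K, 0x11) = 0xF2; 0xB5 ⊕ 0xF2 = 0x47.
P3: S = E(K, 0xF2) = 0xD3; 0x1B ⊕ 0xD3 = 0xC8.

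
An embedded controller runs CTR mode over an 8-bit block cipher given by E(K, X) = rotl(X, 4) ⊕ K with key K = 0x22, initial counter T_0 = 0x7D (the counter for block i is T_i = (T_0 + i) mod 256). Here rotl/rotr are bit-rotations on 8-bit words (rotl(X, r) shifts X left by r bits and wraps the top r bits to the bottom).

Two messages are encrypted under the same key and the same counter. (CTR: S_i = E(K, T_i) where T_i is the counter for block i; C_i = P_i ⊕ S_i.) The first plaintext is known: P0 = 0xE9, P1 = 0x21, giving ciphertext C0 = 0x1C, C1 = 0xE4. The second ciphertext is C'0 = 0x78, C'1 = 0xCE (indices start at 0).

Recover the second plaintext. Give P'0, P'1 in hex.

P'0 = 0x8D, P'1 = 0x0B

In CTR with a reused counter, both messages share the same keystream S_i, so C_i ⊕ C'_i = P_i ⊕ P'_i and thus P'_i = P_i ⊕ C_i ⊕ C'_i.
P'0: 0xE9 ⊕ 0x1C ⊕ 0x78 = 0x8D.
P'1: 0x21 ⊕ 0xE4 ⊕ 0xCE = 0x0B.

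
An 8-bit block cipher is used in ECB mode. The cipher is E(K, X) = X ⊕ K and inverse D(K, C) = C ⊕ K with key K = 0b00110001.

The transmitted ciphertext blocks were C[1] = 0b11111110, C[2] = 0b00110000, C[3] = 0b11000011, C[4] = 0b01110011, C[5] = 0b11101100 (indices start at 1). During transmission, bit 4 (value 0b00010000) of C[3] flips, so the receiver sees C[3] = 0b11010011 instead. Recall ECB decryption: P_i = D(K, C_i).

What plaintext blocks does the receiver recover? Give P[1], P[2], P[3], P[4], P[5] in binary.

P[1] = 0b11001111, P[2] = 0b00000001, P[3] = 0b11100010, P[4] = 0b01000010, P[5] = 0b11011101

Only C[3] changed, to 0b11010011. In ECB, a change in C_i affects only P_i. Decrypting the received ciphertext:
P[1]: D(K, 0b11111110) = 0b11001111.
P[2]: D(K, 0b00110000) = 0b00000001.
P[3]: D(K, 0b11010011) = 0b11100010.
P[4]: D(K, 0b01110011) = 0b01000010.
P[5]: D(K, 0b11101100) = 0b11011101.
Blocks that differ from the original plaintext: P[3].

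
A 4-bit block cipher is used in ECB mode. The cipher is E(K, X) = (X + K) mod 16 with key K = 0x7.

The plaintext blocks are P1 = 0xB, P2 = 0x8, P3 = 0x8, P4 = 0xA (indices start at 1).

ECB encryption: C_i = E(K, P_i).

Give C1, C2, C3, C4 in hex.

C1 = 0x2, C2 = 0xF, C3 = 0xF, C4 = 0x1

C1: E(K, 0xB) = 0x2.
C2: E(K, 0x8) = 0xF.
C3: E(K, 0x8) = 0xF.
C4: E(K, 0xA) = 0x1.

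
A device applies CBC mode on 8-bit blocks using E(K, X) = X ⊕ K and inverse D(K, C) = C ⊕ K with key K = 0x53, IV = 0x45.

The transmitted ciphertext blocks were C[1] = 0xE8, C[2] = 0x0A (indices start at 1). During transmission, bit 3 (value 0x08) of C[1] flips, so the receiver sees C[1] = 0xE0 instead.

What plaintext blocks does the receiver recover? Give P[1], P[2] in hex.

CBC decryption: P_i = D(K, C_i) ⊕ C_{i−1}, with C_{0} = IV.
Only C[1] changed, to 0xE0. In CBC, a change in C_i garbles P_i and flips the same bit in P_{i+1}. Decrypting the received ciphertext:
P[1]: D(K, 0xE0) = 0xB3; 0xB3 ⊕ 0x45 = 0xF6.
P[2]: D(K, 0x0A) = 0x59; 0x59 ⊕ 0xE0 = 0xB9.
Blocks that differ from the original plaintext: P[1], P[2].

P[1] = 0xF6, P[2] = 0xB9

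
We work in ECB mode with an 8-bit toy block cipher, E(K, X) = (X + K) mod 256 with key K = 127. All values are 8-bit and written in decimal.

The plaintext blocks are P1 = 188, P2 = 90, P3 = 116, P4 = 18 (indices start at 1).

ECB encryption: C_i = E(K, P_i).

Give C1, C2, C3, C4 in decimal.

C1 = 59, C2 = 217, C3 = 243, C4 = 145

C1: E(K, 188) = 59.
C2: E(K, 90) = 217.
C3: E(K, 116) = 243.
C4: E(K, 18) = 145.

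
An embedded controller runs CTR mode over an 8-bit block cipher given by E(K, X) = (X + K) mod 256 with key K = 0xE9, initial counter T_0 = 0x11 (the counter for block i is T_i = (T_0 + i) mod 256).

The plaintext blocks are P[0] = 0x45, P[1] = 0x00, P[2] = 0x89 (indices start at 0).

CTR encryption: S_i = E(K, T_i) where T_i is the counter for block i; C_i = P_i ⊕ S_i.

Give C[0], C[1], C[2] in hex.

C[0] = 0xBF, C[1] = 0xFB, C[2] = 0x75

C[0]: T = 0x11, S = E(K, T) = 0xFA; 0x45 ⊕ 0xFA = 0xBF.
C[1]: T = 0x12, S = E(K, T) = 0xFB; 0x00 ⊕ 0xFB = 0xFB.
C[2]: T = 0x13, S = E(K, T) = 0xFC; 0x89 ⊕ 0xFC = 0x75.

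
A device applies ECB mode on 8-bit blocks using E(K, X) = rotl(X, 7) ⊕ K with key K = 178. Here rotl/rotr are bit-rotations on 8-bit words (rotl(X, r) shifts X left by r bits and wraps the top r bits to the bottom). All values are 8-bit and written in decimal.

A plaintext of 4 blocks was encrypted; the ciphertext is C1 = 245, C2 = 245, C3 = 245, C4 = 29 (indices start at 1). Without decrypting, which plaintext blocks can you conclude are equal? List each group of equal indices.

P1 = P2 = P3

ECB encrypts each block independently with the same key, so equal ciphertext blocks imply equal plaintext blocks.
C1 = C2 = C3 = 245, so P1 = P2 = P3.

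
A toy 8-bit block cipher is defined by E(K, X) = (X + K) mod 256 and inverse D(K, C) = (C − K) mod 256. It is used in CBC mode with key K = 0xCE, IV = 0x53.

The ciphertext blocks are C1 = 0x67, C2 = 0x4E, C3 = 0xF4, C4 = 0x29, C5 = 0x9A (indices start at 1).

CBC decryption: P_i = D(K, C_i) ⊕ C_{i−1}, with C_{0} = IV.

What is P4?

P4: D(K, 0x29) = 0x5B; 0x5B ⊕ 0xF4 = 0xAF.

P4 = 0xAF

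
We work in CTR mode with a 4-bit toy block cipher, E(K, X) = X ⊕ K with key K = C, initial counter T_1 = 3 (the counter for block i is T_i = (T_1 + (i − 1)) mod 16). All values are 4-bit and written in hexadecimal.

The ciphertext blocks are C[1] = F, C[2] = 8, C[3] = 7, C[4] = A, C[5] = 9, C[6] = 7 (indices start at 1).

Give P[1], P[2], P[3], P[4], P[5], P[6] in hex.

CTR decryption: S_i = E(K, T_i) where T_i is the counter for block i; P_i = C_i ⊕ S_i.
P[1]: T = 3, S = E(K, T) = F; F ⊕ F = 0.
P[2]: T = 4, S = E(K, T) = 8; 8 ⊕ 8 = 0.
P[3]: T = 5, S = E(K, T) = 9; 7 ⊕ 9 = E.
P[4]: T = 6, S = E(K, T) = A; A ⊕ A = 0.
P[5]: T = 7, S = E(K, T) = B; 9 ⊕ B = 2.
P[6]: T = 8, S = E(K, T) = 4; 7 ⊕ 4 = 3.

P[1] = 0, P[2] = 0, P[3] = E, P[4] = 0, P[5] = 2, P[6] = 3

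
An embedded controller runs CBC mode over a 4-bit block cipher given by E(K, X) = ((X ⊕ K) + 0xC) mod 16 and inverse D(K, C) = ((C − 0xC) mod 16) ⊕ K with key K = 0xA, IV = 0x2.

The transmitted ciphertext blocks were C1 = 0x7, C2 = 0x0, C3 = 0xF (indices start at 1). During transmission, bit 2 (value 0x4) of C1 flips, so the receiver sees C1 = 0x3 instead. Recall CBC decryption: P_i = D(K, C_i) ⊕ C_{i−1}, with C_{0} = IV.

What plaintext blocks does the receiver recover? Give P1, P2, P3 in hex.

Only C1 changed, to 0x3. In CBC, a change in C_i garbles P_i and flips the same bit in P_{i+1}. Decrypting the received ciphertext:
P1: D(K, 0x3) = 0xD; 0xD ⊕ 0x2 = 0xF.
P2: D(K, 0x0) = 0xE; 0xE ⊕ 0x3 = 0xD.
P3: D(K, 0xF) = 0x9; 0x9 ⊕ 0x0 = 0x9.
Blocks that differ from the original plaintext: P1, P2.

P1 = 0xF, P2 = 0xD, P3 = 0x9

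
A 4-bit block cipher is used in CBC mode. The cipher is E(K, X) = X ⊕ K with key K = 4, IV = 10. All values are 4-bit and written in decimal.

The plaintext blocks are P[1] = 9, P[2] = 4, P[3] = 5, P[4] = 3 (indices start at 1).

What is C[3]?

CBC encryption: C_i = E(K, P_i ⊕ C_{i−1}), with C_{0} = IV.
C[1]: P[1] ⊕ 10 = 3; E(K, 3) = 7.
C[2]: P[2] ⊕ 7 = 3; E(K, 3) = 7.
C[3]: P[3] ⊕ 7 = 2; E(K, 2) = 6.

C[3] = 6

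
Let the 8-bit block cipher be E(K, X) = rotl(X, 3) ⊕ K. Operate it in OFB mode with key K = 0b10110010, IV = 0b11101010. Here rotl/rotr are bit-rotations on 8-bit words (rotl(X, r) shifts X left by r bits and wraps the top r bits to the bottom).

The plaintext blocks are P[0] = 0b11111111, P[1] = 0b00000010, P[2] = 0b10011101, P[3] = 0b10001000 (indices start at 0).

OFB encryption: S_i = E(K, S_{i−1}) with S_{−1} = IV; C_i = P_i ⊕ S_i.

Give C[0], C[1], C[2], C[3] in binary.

C[0]: S = E(K, 0b11101010) = 0b11100101; 0b11111111 ⊕ 0b11100101 = 0b00011010.
C[1]: S = E(K, 0b11100101) = 0b10011101; 0b00000010 ⊕ 0b10011101 = 0b10011111.
C[2]: S = E(K, 0b10011101) = 0b01011110; 0b10011101 ⊕ 0b01011110 = 0b11000011.
C[3]: S = E(K, 0b01011110) = 0b01000000; 0b10001000 ⊕ 0b01000000 = 0b11001000.

C[0] = 0b00011010, C[1] = 0b10011111, C[2] = 0b11000011, C[3] = 0b11001000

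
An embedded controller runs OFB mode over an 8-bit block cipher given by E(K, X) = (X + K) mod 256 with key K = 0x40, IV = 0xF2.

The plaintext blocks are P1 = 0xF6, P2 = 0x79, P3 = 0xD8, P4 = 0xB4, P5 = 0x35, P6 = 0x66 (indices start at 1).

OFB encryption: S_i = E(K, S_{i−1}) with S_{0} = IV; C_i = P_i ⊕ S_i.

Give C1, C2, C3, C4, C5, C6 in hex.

C1: S = E(K, 0xF2) = 0x32; 0xF6 ⊕ 0x32 = 0xC4.
C2: S = E(K, 0x32) = 0x72; 0x79 ⊕ 0x72 = 0x0B.
C3: S = E(K, 0x72) = 0xB2; 0xD8 ⊕ 0xB2 = 0x6A.
C4: S = E(K, 0xB2) = 0xF2; 0xB4 ⊕ 0xF2 = 0x46.
C5: S = E(K, 0xF2) = 0x32; 0x35 ⊕ 0x32 = 0x07.
C6: S = E(K, 0x32) = 0x72; 0x66 ⊕ 0x72 = 0x14.

C1 = 0xC4, C2 = 0x0B, C3 = 0x6A, C4 = 0x46, C5 = 0x07, C6 = 0x14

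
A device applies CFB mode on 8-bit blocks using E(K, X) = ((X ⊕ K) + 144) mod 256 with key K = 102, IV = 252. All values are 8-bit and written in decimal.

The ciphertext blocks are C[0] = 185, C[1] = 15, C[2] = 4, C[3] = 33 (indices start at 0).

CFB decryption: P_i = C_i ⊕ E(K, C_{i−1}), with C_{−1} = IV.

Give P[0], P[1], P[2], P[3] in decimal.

P[0]: E(K, 252) = 42; 185 ⊕ 42 = 147.
P[1]: E(K, 185) = 111; 15 ⊕ 111 = 96.
P[2]: E(K, 15) = 249; 4 ⊕ 249 = 253.
P[3]: E(K, 4) = 242; 33 ⊕ 242 = 211.

P[0] = 147, P[1] = 96, P[2] = 253, P[3] = 211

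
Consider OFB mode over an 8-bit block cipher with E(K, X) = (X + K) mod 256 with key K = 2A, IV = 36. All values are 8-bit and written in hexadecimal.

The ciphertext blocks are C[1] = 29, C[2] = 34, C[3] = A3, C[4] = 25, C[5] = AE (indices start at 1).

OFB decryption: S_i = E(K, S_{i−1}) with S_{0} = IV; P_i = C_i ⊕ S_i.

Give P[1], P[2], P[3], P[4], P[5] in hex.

P[1]: S = E(K, 36) = 60; 29 ⊕ 60 = 49.
P[2]: S = E(K, 60) = 8A; 34 ⊕ 8A = BE.
P[3]: S = E(K, 8A) = B4; A3 ⊕ B4 = 17.
P[4]: S = E(K, B4) = DE; 25 ⊕ DE = FB.
P[5]: S = E(K, DE) = 08; AE ⊕ 08 = A6.

P[1] = 49, P[2] = BE, P[3] = 17, P[4] = FB, P[5] = A6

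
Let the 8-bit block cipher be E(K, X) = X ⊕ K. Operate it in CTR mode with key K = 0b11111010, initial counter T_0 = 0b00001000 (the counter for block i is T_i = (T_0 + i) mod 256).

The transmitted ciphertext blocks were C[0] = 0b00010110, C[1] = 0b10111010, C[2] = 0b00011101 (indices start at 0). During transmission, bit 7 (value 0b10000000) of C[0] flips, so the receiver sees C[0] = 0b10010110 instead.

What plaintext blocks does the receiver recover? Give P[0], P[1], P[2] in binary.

CTR decryption: S_i = E(K, T_i) where T_i is the counter for block i; P_i = C_i ⊕ S_i.
Only C[0] changed, to 0b10010110. In CTR, a change in C_i flips the same bit in P_i only; the keystream is unaffected. Decrypting the received ciphertext:
P[0]: T = 0b00001000, S = E(K, T) = 0b11110010; 0b10010110 ⊕ 0b11110010 = 0b01100100.
P[1]: T = 0b00001001, S = E(K, T) = 0b11110011; 0b10111010 ⊕ 0b11110011 = 0b01001001.
P[2]: T = 0b00001010, S = E(K, T) = 0b11110000; 0b00011101 ⊕ 0b11110000 = 0b11101101.
Blocks that differ from the original plaintext: P[0].

P[0] = 0b01100100, P[1] = 0b01001001, P[2] = 0b11101101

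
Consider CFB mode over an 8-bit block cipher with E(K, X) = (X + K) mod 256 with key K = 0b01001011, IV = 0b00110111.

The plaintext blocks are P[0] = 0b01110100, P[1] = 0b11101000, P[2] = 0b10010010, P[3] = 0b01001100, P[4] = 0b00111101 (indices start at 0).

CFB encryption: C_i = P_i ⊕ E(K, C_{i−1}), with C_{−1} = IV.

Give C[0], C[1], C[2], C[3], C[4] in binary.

C[0]: E(K, 0b00110111) = 0b10000010; 0b01110100 ⊕ 0b10000010 = 0b11110110.
C[1]: E(K, 0b11110110) = 0b01000001; 0b11101000 ⊕ 0b01000001 = 0b10101001.
C[2]: E(K, 0b10101001) = 0b11110100; 0b10010010 ⊕ 0b11110100 = 0b01100110.
C[3]: E(K, 0b01100110) = 0b10110001; 0b01001100 ⊕ 0b10110001 = 0b11111101.
C[4]: E(K, 0b11111101) = 0b01001000; 0b00111101 ⊕ 0b01001000 = 0b01110101.

C[0] = 0b11110110, C[1] = 0b10101001, C[2] = 0b01100110, C[3] = 0b11111101, C[4] = 0b01110101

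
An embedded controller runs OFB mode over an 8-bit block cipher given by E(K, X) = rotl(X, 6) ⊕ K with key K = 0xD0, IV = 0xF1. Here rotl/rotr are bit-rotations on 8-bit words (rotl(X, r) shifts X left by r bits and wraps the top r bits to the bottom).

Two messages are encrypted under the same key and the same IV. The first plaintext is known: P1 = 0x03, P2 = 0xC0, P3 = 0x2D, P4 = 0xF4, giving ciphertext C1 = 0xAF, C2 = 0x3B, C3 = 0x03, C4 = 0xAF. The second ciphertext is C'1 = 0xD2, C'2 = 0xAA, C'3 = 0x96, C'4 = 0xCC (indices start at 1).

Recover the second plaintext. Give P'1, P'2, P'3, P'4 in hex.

P'1 = 0x7E, P'2 = 0x51, P'3 = 0xB8, P'4 = 0x97

In OFB with a reused IV, both messages share the same keystream S_i, so C_i ⊕ C'_i = P_i ⊕ P'_i and thus P'_i = P_i ⊕ C_i ⊕ C'_i.
P'1: 0x03 ⊕ 0xAF ⊕ 0xD2 = 0x7E.
P'2: 0xC0 ⊕ 0x3B ⊕ 0xAA = 0x51.
P'3: 0x2D ⊕ 0x03 ⊕ 0x96 = 0xB8.
P'4: 0xF4 ⊕ 0xAF ⊕ 0xCC = 0x97.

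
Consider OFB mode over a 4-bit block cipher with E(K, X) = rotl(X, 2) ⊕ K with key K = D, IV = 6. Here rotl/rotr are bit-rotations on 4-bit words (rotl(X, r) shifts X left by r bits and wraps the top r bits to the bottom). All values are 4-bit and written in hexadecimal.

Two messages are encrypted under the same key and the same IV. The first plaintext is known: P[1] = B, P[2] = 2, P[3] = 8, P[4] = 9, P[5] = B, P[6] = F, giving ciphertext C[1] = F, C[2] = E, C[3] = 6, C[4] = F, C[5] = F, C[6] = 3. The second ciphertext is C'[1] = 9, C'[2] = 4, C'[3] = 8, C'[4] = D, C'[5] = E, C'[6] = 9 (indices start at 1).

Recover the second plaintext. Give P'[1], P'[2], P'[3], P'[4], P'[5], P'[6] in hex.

In OFB with a reused IV, both messages share the same keystream S_i, so C_i ⊕ C'_i = P_i ⊕ P'_i and thus P'_i = P_i ⊕ C_i ⊕ C'_i.
P'[1]: B ⊕ F ⊕ 9 = D.
P'[2]: 2 ⊕ E ⊕ 4 = 8.
P'[3]: 8 ⊕ 6 ⊕ 8 = 6.
P'[4]: 9 ⊕ F ⊕ D = B.
P'[5]: B ⊕ F ⊕ E = A.
P'[6]: F ⊕ 3 ⊕ 9 = 5.

P'[1] = D, P'[2] = 8, P'[3] = 6, P'[4] = B, P'[5] = A, P'[6] = 5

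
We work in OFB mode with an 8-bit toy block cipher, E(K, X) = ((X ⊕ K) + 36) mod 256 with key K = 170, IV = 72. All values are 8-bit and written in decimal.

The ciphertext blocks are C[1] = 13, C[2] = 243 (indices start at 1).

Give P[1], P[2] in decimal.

P[1] = 11, P[2] = 35

OFB decryption: S_i = E(K, S_{i−1}) with S_{0} = IV; P_i = C_i ⊕ S_i.
P[1]: S = E(K, 72) = 6; 13 ⊕ 6 = 11.
P[2]: S = E(K, 6) = 208; 243 ⊕ 208 = 35.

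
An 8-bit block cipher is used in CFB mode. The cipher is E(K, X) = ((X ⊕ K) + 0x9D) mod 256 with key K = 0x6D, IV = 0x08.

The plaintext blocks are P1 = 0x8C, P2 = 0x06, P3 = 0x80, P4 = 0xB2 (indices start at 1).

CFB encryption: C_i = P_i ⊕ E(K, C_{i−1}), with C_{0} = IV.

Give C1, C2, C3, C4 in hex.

C1: E(K, 0x08) = 0x02; 0x8C ⊕ 0x02 = 0x8E.
C2: E(K, 0x8E) = 0x80; 0x06 ⊕ 0x80 = 0x86.
C3: E(K, 0x86) = 0x88; 0x80 ⊕ 0x88 = 0x08.
C4: E(K, 0x08) = 0x02; 0xB2 ⊕ 0x02 = 0xB0.

C1 = 0x8E, C2 = 0x86, C3 = 0x08, C4 = 0xB0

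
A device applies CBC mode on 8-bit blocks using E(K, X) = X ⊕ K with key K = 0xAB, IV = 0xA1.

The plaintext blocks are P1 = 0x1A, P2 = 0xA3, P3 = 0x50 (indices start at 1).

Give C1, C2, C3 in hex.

C1 = 0x10, C2 = 0x18, C3 = 0xE3

CBC encryption: C_i = E(K, P_i ⊕ C_{i−1}), with C_{0} = IV.
C1: P1 ⊕ 0xA1 = 0xBB; E(K, 0xBB) = 0x10.
C2: P2 ⊕ 0x10 = 0xB3; E(K, 0xB3) = 0x18.
C3: P3 ⊕ 0x18 = 0x48; E(K, 0x48) = 0xE3.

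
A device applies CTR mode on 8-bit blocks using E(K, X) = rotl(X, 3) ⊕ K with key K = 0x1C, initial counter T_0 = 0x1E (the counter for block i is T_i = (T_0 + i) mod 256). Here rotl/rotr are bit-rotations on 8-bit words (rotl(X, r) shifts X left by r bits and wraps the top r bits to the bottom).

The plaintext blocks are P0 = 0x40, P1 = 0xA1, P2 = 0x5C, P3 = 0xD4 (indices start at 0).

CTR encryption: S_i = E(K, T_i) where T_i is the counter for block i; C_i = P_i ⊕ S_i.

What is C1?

C0: T = 0x1E, S = E(K, T) = 0xEC; 0x40 ⊕ 0xEC = 0xAC.
C1: T = 0x1F, S = E(K, T) = 0xE4; 0xA1 ⊕ 0xE4 = 0x45.

C1 = 0x45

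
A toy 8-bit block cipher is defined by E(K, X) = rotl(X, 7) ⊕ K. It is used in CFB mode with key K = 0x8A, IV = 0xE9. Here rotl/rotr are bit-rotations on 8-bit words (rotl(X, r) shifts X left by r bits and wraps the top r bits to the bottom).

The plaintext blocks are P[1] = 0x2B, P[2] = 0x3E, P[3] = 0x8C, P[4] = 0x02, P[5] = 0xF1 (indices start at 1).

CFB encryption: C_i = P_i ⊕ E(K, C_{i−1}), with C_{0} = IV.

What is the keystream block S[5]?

C[1]: E(K, 0xE9) = 0x7E; 0x2B ⊕ 0x7E = 0x55.
C[2]: E(K, 0x55) = 0x20; 0x3E ⊕ 0x20 = 0x1E.
C[3]: E(K, 0x1E) = 0x85; 0x8C ⊕ 0x85 = 0x09.
C[4]: E(K, 0x09) = 0x0E; 0x02 ⊕ 0x0E = 0x0C.
C[5]: E(K, 0x0C) = 0x8C; 0xF1 ⊕ 0x8C = 0x7D.
So S[5] = 0x8C.

0x8C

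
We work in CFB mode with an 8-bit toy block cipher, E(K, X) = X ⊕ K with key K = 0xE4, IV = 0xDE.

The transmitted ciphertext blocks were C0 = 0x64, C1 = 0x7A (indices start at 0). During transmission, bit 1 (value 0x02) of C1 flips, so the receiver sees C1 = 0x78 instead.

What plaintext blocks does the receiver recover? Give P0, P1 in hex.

P0 = 0x5E, P1 = 0xF8

CFB decryption: P_i = C_i ⊕ E(K, C_{i−1}), with C_{−1} = IV.
Only C1 changed, to 0x78. In CFB, a change in C_i flips the same bit in P_i and garbles P_{i+1}. Decrypting the received ciphertext:
P0: E(K, 0xDE) = 0x3A; 0x64 ⊕ 0x3A = 0x5E.
P1: E(K, 0x64) = 0x80; 0x78 ⊕ 0x80 = 0xF8.
Blocks that differ from the original plaintext: P1.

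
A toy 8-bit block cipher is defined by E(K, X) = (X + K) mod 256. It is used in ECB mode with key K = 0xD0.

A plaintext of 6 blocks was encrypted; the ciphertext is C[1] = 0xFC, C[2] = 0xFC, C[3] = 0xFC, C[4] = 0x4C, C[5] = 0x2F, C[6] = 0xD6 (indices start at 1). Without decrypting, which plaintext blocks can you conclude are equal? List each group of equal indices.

ECB encrypts each block independently with the same key, so equal ciphertext blocks imply equal plaintext blocks.
C[1] = C[2] = C[3] = 0xFC, so P[1] = P[2] = P[3].

P[1] = P[2] = P[3]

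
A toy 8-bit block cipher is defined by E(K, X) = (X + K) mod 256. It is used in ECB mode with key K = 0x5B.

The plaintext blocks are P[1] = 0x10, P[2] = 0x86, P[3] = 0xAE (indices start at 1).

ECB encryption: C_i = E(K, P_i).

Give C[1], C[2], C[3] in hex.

C[1] = 0x6B, C[2] = 0xE1, C[3] = 0x09

C[1]: E(K, 0x10) = 0x6B.
C[2]: E(K, 0x86) = 0xE1.
C[3]: E(K, 0xAE) = 0x09.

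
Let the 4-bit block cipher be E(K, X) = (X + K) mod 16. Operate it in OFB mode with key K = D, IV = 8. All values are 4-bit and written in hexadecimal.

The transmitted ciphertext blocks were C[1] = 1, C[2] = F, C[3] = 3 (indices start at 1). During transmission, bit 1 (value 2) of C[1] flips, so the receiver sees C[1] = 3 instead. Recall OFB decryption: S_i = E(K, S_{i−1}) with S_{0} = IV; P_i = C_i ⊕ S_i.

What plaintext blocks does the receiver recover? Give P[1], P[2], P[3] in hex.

Only C[1] changed, to 3. In OFB, a change in C_i flips the same bit in P_i only; the keystream is unaffected. Decrypting the received ciphertext:
P[1]: S = E(K, 8) = 5; 3 ⊕ 5 = 6.
P[2]: S = E(K, 5) = 2; F ⊕ 2 = D.
P[3]: S = E(K, 2) = F; 3 ⊕ F = C.
Blocks that differ from the original plaintext: P[1].

P[1] = 6, P[2] = D, P[3] = C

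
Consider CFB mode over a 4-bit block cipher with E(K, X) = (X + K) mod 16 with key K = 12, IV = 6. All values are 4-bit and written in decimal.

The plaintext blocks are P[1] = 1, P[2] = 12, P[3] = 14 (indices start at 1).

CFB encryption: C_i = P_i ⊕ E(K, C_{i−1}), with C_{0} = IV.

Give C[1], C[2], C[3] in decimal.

C[1]: E(K, 6) = 2; 1 ⊕ 2 = 3.
C[2]: E(K, 3) = 15; 12 ⊕ 15 = 3.
C[3]: E(K, 3) = 15; 14 ⊕ 15 = 1.

C[1] = 3, C[2] = 3, C[3] = 1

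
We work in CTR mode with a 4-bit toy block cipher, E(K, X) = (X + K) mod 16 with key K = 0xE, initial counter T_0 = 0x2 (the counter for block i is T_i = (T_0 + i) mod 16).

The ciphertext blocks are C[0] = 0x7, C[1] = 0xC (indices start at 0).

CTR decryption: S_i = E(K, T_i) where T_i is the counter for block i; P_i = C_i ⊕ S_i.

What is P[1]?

P[1]: T = 0x3, S = E(K, T) = 0x1; 0xC ⊕ 0x1 = 0xD.

P[1] = 0xD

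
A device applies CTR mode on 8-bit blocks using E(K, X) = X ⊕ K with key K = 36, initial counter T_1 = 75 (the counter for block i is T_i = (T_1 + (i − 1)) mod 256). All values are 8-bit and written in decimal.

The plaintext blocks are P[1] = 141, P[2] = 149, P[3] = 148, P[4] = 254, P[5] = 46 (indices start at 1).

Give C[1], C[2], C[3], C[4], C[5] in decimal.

C[1] = 226, C[2] = 253, C[3] = 253, C[4] = 148, C[5] = 69

CTR encryption: S_i = E(K, T_i) where T_i is the counter for block i; C_i = P_i ⊕ S_i.
C[1]: T = 75, S = E(K, T) = 111; 141 ⊕ 111 = 226.
C[2]: T = 76, S = E(K, T) = 104; 149 ⊕ 104 = 253.
C[3]: T = 77, S = E(K, T) = 105; 148 ⊕ 105 = 253.
C[4]: T = 78, S = E(K, T) = 106; 254 ⊕ 106 = 148.
C[5]: T = 79, S = E(K, T) = 107; 46 ⊕ 107 = 69.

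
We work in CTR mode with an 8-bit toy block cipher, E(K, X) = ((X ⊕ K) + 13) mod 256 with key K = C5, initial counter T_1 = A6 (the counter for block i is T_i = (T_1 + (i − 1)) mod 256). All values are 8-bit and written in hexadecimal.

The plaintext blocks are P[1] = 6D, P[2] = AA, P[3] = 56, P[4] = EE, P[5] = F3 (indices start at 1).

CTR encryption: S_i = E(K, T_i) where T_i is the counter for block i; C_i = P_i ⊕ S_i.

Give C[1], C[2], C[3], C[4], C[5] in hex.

C[1]: T = A6, S = E(K, T) = 76; 6D ⊕ 76 = 1B.
C[2]: T = A7, S = E(K, T) = 75; AA ⊕ 75 = DF.
C[3]: T = A8, S = E(K, T) = 80; 56 ⊕ 80 = D6.
C[4]: T = A9, S = E(K, T) = 7F; EE ⊕ 7F = 91.
C[5]: T = AA, S = E(K, T) = 82; F3 ⊕ 82 = 71.

C[1] = 1B, C[2] = DF, C[3] = D6, C[4] = 91, C[5] = 71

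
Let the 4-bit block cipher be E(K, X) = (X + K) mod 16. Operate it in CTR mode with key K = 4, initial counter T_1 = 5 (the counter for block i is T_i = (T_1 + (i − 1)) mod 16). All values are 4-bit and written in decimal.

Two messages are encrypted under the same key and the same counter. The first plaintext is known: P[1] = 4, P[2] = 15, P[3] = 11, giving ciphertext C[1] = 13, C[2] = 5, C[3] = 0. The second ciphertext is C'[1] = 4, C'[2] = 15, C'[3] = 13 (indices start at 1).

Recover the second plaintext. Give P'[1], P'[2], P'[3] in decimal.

In CTR with a reused counter, both messages share the same keystream S_i, so C_i ⊕ C'_i = P_i ⊕ P'_i and thus P'_i = P_i ⊕ C_i ⊕ C'_i.
P'[1]: 4 ⊕ 13 ⊕ 4 = 13.
P'[2]: 15 ⊕ 5 ⊕ 15 = 5.
P'[3]: 11 ⊕ 0 ⊕ 13 = 6.

P'[1] = 13, P'[2] = 5, P'[3] = 6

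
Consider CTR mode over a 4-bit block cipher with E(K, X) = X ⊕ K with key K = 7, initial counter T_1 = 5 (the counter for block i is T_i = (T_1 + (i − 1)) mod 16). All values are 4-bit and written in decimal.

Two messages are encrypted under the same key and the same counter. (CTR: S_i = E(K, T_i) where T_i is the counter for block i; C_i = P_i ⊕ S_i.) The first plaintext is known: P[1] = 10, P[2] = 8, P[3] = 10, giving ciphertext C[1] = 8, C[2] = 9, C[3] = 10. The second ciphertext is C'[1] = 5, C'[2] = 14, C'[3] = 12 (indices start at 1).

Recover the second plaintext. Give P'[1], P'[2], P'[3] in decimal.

P'[1] = 7, P'[2] = 15, P'[3] = 12

In CTR with a reused counter, both messages share the same keystream S_i, so C_i ⊕ C'_i = P_i ⊕ P'_i and thus P'_i = P_i ⊕ C_i ⊕ C'_i.
P'[1]: 10 ⊕ 8 ⊕ 5 = 7.
P'[2]: 8 ⊕ 9 ⊕ 14 = 15.
P'[3]: 10 ⊕ 10 ⊕ 12 = 12.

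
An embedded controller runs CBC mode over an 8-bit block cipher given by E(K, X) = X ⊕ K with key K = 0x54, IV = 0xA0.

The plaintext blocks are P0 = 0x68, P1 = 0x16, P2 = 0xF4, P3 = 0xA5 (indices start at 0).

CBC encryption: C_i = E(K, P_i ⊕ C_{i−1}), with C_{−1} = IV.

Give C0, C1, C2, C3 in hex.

C0 = 0x9C, C1 = 0xDE, C2 = 0x7E, C3 = 0x8F

C0: P0 ⊕ 0xA0 = 0xC8; E(K, 0xC8) = 0x9C.
C1: P1 ⊕ 0x9C = 0x8A; E(K, 0x8A) = 0xDE.
C2: P2 ⊕ 0xDE = 0x2A; E(K, 0x2A) = 0x7E.
C3: P3 ⊕ 0x7E = 0xDB; E(K, 0xDB) = 0x8F.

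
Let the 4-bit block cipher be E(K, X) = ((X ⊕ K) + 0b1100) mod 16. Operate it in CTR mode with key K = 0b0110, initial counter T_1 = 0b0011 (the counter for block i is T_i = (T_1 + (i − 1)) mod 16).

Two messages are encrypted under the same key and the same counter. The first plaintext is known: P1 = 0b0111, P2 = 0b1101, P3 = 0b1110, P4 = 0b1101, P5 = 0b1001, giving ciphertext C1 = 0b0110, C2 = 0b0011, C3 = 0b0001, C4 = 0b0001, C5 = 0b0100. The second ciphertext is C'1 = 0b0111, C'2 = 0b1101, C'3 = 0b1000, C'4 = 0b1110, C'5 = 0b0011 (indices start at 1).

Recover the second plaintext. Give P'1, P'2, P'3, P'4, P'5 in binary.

P'1 = 0b0110, P'2 = 0b0011, P'3 = 0b0111, P'4 = 0b0010, P'5 = 0b1110

In CTR with a reused counter, both messages share the same keystream S_i, so C_i ⊕ C'_i = P_i ⊕ P'_i and thus P'_i = P_i ⊕ C_i ⊕ C'_i.
P'1: 0b0111 ⊕ 0b0110 ⊕ 0b0111 = 0b0110.
P'2: 0b1101 ⊕ 0b0011 ⊕ 0b1101 = 0b0011.
P'3: 0b1110 ⊕ 0b0001 ⊕ 0b1000 = 0b0111.
P'4: 0b1101 ⊕ 0b0001 ⊕ 0b1110 = 0b0010.
P'5: 0b1001 ⊕ 0b0100 ⊕ 0b0011 = 0b1110.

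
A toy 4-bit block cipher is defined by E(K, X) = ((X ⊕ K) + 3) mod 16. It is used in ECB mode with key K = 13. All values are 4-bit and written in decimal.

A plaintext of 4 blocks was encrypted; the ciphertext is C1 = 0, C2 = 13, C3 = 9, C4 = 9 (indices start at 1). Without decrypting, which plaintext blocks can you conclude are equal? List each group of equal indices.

P3 = P4

ECB encrypts each block independently with the same key, so equal ciphertext blocks imply equal plaintext blocks.
C3 = C4 = 9, so P3 = P4.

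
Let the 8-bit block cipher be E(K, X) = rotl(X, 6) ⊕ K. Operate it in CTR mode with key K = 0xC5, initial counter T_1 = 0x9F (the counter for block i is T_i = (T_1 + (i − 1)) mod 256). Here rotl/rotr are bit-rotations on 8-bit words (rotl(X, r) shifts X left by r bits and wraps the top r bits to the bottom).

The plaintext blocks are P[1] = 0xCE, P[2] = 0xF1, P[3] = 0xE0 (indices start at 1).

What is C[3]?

C[3] = 0x4D

CTR encryption: S_i = E(K, T_i) where T_i is the counter for block i; C_i = P_i ⊕ S_i.
C[1]: T = 0x9F, S = E(K, T) = 0x22; 0xCE ⊕ 0x22 = 0xEC.
C[2]: T = 0xA0, S = E(K, T) = 0xED; 0xF1 ⊕ 0xED = 0x1C.
C[3]: T = 0xA1, S = E(K, T) = 0xAD; 0xE0 ⊕ 0xAD = 0x4D.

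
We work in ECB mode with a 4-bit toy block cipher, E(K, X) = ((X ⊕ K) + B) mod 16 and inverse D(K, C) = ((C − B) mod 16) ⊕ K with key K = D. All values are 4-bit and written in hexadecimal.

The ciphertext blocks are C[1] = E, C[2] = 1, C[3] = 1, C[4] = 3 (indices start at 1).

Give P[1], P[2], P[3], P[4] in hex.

ECB decryption: P_i = D(K, C_i).
P[1]: D(K, E) = E.
P[2]: D(K, 1) = B.
P[3]: D(K, 1) = B.
P[4]: D(K, 3) = 5.

P[1] = E, P[2] = B, P[3] = B, P[4] = 5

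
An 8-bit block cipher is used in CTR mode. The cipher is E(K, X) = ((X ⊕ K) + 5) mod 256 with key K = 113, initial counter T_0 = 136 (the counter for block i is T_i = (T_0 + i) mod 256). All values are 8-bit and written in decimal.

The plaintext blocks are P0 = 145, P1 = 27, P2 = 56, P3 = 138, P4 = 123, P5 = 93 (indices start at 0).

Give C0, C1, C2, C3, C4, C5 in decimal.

CTR encryption: S_i = E(K, T_i) where T_i is the counter for block i; C_i = P_i ⊕ S_i.
C0: T = 136, S = E(K, T) = 254; 145 ⊕ 254 = 111.
C1: T = 137, S = E(K, T) = 253; 27 ⊕ 253 = 230.
C2: T = 138, S = E(K, T) = 0; 56 ⊕ 0 = 56.
C3: T = 139, S = E(K, T) = 255; 138 ⊕ 255 = 117.
C4: T = 140, S = E(K, T) = 2; 123 ⊕ 2 = 121.
C5: T = 141, S = E(K, T) = 1; 93 ⊕ 1 = 92.

C0 = 111, C1 = 230, C2 = 56, C3 = 117, C4 = 121, C5 = 92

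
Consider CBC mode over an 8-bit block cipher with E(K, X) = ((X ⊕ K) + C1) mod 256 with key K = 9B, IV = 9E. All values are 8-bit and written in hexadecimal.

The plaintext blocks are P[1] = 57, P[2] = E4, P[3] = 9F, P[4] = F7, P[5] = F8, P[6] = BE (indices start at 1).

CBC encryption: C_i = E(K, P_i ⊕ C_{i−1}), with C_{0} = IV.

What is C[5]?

C[5] = E5

C[1]: P[1] ⊕ 9E = C9; E(K, C9) = 13.
C[2]: P[2] ⊕ 13 = F7; E(K, F7) = 2D.
C[3]: P[3] ⊕ 2D = B2; E(K, B2) = EA.
C[4]: P[4] ⊕ EA = 1D; E(K, 1D) = 47.
C[5]: P[5] ⊕ 47 = BF; E(K, BF) = E5.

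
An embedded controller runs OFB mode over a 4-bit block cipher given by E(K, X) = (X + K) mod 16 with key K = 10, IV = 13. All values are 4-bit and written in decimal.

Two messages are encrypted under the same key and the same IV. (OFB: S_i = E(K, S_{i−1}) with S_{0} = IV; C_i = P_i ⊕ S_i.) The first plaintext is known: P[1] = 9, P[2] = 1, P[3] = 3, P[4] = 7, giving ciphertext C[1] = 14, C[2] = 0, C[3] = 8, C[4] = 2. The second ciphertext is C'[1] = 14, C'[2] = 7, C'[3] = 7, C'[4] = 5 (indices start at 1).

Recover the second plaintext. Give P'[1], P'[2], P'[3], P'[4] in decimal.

In OFB with a reused IV, both messages share the same keystream S_i, so C_i ⊕ C'_i = P_i ⊕ P'_i and thus P'_i = P_i ⊕ C_i ⊕ C'_i.
P'[1]: 9 ⊕ 14 ⊕ 14 = 9.
P'[2]: 1 ⊕ 0 ⊕ 7 = 6.
P'[3]: 3 ⊕ 8 ⊕ 7 = 12.
P'[4]: 7 ⊕ 2 ⊕ 5 = 0.

P'[1] = 9, P'[2] = 6, P'[3] = 12, P'[4] = 0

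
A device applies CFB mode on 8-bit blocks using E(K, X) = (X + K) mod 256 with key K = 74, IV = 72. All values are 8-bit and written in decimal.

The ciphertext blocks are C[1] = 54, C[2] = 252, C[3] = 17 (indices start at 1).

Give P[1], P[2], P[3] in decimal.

P[1] = 164, P[2] = 124, P[3] = 87

CFB decryption: P_i = C_i ⊕ E(K, C_{i−1}), with C_{0} = IV.
P[1]: E(K, 72) = 146; 54 ⊕ 146 = 164.
P[2]: E(K, 54) = 128; 252 ⊕ 128 = 124.
P[3]: E(K, 252) = 70; 17 ⊕ 70 = 87.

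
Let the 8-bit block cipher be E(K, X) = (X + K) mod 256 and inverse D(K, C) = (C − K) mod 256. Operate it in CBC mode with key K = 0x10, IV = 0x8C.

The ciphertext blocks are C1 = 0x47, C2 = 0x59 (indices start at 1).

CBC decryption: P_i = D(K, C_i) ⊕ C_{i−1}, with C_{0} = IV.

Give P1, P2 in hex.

P1: D(K, 0x47) = 0x37; 0x37 ⊕ 0x8C = 0xBB.
P2: D(K, 0x59) = 0x49; 0x49 ⊕ 0x47 = 0x0E.

P1 = 0xBB, P2 = 0x0E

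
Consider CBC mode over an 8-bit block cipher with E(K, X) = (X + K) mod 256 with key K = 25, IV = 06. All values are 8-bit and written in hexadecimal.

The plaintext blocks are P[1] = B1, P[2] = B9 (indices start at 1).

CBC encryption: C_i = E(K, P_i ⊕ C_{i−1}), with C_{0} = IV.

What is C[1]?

C[1]: P[1] ⊕ 06 = B7; E(K, B7) = DC.

C[1] = DC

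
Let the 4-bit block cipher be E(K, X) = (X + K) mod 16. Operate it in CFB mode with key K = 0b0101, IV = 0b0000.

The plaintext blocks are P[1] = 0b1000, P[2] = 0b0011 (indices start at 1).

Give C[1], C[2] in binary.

CFB encryption: C_i = P_i ⊕ E(K, C_{i−1}), with C_{0} = IV.
C[1]: E(K, 0b0000) = 0b0101; 0b1000 ⊕ 0b0101 = 0b1101.
C[2]: E(K, 0b1101) = 0b0010; 0b0011 ⊕ 0b0010 = 0b0001.

C[1] = 0b1101, C[2] = 0b0001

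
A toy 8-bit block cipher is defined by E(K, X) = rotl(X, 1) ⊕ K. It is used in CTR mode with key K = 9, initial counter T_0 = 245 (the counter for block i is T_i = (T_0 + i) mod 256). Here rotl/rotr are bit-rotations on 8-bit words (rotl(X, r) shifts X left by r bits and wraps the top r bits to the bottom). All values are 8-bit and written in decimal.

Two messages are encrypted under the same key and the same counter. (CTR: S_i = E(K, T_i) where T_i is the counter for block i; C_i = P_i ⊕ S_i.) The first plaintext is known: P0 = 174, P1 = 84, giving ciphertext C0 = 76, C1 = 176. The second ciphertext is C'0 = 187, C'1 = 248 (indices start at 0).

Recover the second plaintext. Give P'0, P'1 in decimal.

In CTR with a reused counter, both messages share the same keystream S_i, so C_i ⊕ C'_i = P_i ⊕ P'_i and thus P'_i = P_i ⊕ C_i ⊕ C'_i.
P'0: 174 ⊕ 76 ⊕ 187 = 89.
P'1: 84 ⊕ 176 ⊕ 248 = 28.

P'0 = 89, P'1 = 28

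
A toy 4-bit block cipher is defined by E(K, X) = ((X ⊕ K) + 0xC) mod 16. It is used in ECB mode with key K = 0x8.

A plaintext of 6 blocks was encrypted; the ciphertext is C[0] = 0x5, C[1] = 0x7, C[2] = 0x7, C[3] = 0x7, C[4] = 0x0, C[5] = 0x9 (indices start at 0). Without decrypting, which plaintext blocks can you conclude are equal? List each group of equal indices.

ECB encrypts each block independently with the same key, so equal ciphertext blocks imply equal plaintext blocks.
C[1] = C[2] = C[3] = 0x7, so P[1] = P[2] = P[3].

P[1] = P[2] = P[3]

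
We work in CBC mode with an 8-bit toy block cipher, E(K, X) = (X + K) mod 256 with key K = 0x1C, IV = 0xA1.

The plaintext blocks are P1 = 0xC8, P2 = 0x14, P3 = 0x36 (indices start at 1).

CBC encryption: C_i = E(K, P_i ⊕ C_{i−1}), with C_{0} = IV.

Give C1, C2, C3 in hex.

C1: P1 ⊕ 0xA1 = 0x69; E(K, 0x69) = 0x85.
C2: P2 ⊕ 0x85 = 0x91; E(K, 0x91) = 0xAD.
C3: P3 ⊕ 0xAD = 0x9B; E(K, 0x9B) = 0xB7.

C1 = 0x85, C2 = 0xAD, C3 = 0xB7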